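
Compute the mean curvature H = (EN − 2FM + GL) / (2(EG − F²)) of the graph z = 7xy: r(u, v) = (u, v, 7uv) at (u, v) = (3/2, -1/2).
H = 1029*sqrt(494)/122018

With E = 49*v^2 + 1, F = 49*u*v, G = 49*u^2 + 1, L = 0, M = 7/sqrt(49*u^2 + 49*v^2 + 1), N = 0, assemble
  H = (EN − 2FM + GL) / (2(EG − F²)) = -343*u*v/(49*u^2 + 49*v^2 + 1)^(3/2).
At (u, v) = (3/2, -1/2): H = 1029*sqrt(494)/122018.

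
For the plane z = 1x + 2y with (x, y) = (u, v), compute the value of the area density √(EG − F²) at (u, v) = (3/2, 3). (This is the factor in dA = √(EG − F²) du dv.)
√(EG − F²)|_{(3/2, 3)} = sqrt(6)

E = 2, F = 2, G = 5, so EG − F² = 6. Taking the positive square root: √(EG − F²) = sqrt(6). At (u, v) = (3/2, 3): sqrt(6).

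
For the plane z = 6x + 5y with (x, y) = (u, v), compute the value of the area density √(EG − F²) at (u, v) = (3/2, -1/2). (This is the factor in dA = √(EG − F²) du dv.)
√(EG − F²)|_{(3/2, -1/2)} = sqrt(62)

E = 37, F = 30, G = 26, so EG − F² = 62. Taking the positive square root: √(EG − F²) = sqrt(62). At (u, v) = (3/2, -1/2): sqrt(62).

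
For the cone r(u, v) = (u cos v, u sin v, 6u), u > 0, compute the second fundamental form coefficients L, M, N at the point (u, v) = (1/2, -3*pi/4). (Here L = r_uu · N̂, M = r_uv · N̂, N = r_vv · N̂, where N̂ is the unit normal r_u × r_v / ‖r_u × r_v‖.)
L = 0;  M = 0;  N = 3*sqrt(37)/37

Compute the unit normal N̂(u, v) = (-6*sqrt(37)*u*cos(v)/(37*Abs(u)), -6*sqrt(37)*u*sin(v)/(37*Abs(u)), sqrt(37)*u/(37*Abs(u))), and the second partials r_uu, r_uv, r_vv. Take dot products:
  L(u, v) = r_uu · N̂ = 0,
  M(u, v) = r_uv · N̂ = 0,
  N(u, v) = r_vv · N̂ = 6*sqrt(37)*u^2/(37*Abs(u)).
Evaluating at (u, v) = (1/2, -3*pi/4):
  L = 0, M = 0, N = 3*sqrt(37)/37.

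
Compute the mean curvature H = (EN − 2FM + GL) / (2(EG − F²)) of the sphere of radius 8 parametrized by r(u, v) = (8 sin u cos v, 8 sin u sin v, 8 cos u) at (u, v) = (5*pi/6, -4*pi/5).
H = -1/8

With E = 64, F = 0, G = 64*sin(u)^2, L = -8*sin(u)/Abs(sin(u)), M = 0, N = -8*sin(u)^3/Abs(sin(u)), assemble
  H = (EN − 2FM + GL) / (2(EG − F²)) = -sin(u)/(8*Abs(sin(u))).
At (u, v) = (5*pi/6, -4*pi/5): H = -1/8.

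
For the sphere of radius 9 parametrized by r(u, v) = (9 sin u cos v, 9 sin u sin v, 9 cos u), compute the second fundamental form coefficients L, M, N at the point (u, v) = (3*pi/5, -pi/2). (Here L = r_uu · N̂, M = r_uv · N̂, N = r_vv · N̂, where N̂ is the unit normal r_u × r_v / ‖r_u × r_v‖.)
L = -9;  M = 0;  N = -45/8 - 9*sqrt(5)/8

Compute the unit normal N̂(u, v) = (sin(u)^2*cos(v)/Abs(sin(u)), sin(u)^2*sin(v)/Abs(sin(u)), sin(2*u)/(2*Abs(sin(u)))), and the second partials r_uu, r_uv, r_vv. Take dot products:
  L(u, v) = r_uu · N̂ = -9*sin(u)/Abs(sin(u)),
  M(u, v) = r_uv · N̂ = 0,
  N(u, v) = r_vv · N̂ = -9*sin(u)^3/Abs(sin(u)).
Evaluating at (u, v) = (3*pi/5, -pi/2):
  L = -9, M = 0, N = -45/8 - 9*sqrt(5)/8.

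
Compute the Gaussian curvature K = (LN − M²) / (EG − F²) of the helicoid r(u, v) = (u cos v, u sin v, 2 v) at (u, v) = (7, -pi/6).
K = -4/2809

Coefficients of the first fundamental form: E = 1, F = 0, G = u^2 + 4.
Coefficients of the second fundamental form: L = 0, M = -2/sqrt(u^2 + 4), N = 0.
Assemble K = (LN − M²)/(EG − F²) = -4/(u^2 + 4)^2. At (u, v) = (7, -pi/6): K = -4/2809.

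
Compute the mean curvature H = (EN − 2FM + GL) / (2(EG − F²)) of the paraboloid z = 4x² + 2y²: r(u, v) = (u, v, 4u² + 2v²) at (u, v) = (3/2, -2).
H = 50*sqrt(209)/3971

With E = 64*u^2 + 1, F = 32*u*v, G = 16*v^2 + 1, L = 8/sqrt(64*u^2 + 16*v^2 + 1), M = 0, N = 4/sqrt(64*u^2 + 16*v^2 + 1), assemble
  H = (EN − 2FM + GL) / (2(EG − F²)) = 2*(64*u^2 + 32*v^2 + 3)/(64*u^2 + 16*v^2 + 1)^(3/2).
At (u, v) = (3/2, -2): H = 50*sqrt(209)/3971.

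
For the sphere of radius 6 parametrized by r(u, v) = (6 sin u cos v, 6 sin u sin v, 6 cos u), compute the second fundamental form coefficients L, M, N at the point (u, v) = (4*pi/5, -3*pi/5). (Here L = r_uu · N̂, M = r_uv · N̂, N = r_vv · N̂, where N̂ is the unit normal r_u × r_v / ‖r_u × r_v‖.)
L = -6;  M = 0;  N = -15/4 + 3*sqrt(5)/4

Compute the unit normal N̂(u, v) = (sin(u)^2*cos(v)/Abs(sin(u)), sin(u)^2*sin(v)/Abs(sin(u)), sin(2*u)/(2*Abs(sin(u)))), and the second partials r_uu, r_uv, r_vv. Take dot products:
  L(u, v) = r_uu · N̂ = -6*sin(u)/Abs(sin(u)),
  M(u, v) = r_uv · N̂ = 0,
  N(u, v) = r_vv · N̂ = -6*sin(u)^3/Abs(sin(u)).
Evaluating at (u, v) = (4*pi/5, -3*pi/5):
  L = -6, M = 0, N = -15/4 + 3*sqrt(5)/4.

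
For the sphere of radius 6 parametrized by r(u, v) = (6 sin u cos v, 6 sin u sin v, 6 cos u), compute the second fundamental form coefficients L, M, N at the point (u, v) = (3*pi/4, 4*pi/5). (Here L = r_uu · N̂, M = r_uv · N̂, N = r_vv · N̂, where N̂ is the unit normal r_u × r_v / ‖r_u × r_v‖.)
L = -6;  M = 0;  N = -3

Compute the unit normal N̂(u, v) = (sin(u)^2*cos(v)/Abs(sin(u)), sin(u)^2*sin(v)/Abs(sin(u)), sin(2*u)/(2*Abs(sin(u)))), and the second partials r_uu, r_uv, r_vv. Take dot products:
  L(u, v) = r_uu · N̂ = -6*sin(u)/Abs(sin(u)),
  M(u, v) = r_uv · N̂ = 0,
  N(u, v) = r_vv · N̂ = -6*sin(u)^3/Abs(sin(u)).
Evaluating at (u, v) = (3*pi/4, 4*pi/5):
  L = -6, M = 0, N = -3.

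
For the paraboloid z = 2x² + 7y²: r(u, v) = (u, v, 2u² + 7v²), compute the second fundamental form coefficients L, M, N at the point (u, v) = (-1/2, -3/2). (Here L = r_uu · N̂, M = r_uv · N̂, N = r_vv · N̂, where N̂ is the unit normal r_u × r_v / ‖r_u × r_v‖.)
L = 2*sqrt(446)/223;  M = 0;  N = 7*sqrt(446)/223

Compute the unit normal N̂(u, v) = (-4*u/sqrt(16*u^2 + 196*v^2 + 1), -14*v/sqrt(16*u^2 + 196*v^2 + 1), 1/sqrt(16*u^2 + 196*v^2 + 1)), and the second partials r_uu, r_uv, r_vv. Take dot products:
  L(u, v) = r_uu · N̂ = 4/sqrt(16*u^2 + 196*v^2 + 1),
  M(u, v) = r_uv · N̂ = 0,
  N(u, v) = r_vv · N̂ = 14/sqrt(16*u^2 + 196*v^2 + 1).
Evaluating at (u, v) = (-1/2, -3/2):
  L = 2*sqrt(446)/223, M = 0, N = 7*sqrt(446)/223.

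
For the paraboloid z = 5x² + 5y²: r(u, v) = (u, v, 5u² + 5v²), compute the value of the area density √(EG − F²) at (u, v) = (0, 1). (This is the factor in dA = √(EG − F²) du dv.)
√(EG − F²)|_{(0, 1)} = sqrt(101)

E = 100*u^2 + 1, F = 100*u*v, G = 100*v^2 + 1, so EG − F² = 100*u^2 + 100*v^2 + 1. Taking the positive square root: √(EG − F²) = sqrt(100*u^2 + 100*v^2 + 1). At (u, v) = (0, 1): sqrt(101).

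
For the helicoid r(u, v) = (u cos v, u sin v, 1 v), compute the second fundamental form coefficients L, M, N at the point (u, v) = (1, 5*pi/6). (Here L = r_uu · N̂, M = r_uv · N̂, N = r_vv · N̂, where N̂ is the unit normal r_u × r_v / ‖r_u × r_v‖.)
L = 0;  M = -sqrt(2)/2;  N = 0

Compute the unit normal N̂(u, v) = (sin(v)/sqrt(u^2 + 1), -cos(v)/sqrt(u^2 + 1), u/sqrt(u^2 + 1)), and the second partials r_uu, r_uv, r_vv. Take dot products:
  L(u, v) = r_uu · N̂ = 0,
  M(u, v) = r_uv · N̂ = -1/sqrt(u^2 + 1),
  N(u, v) = r_vv · N̂ = 0.
Evaluating at (u, v) = (1, 5*pi/6):
  L = 0, M = -sqrt(2)/2, N = 0.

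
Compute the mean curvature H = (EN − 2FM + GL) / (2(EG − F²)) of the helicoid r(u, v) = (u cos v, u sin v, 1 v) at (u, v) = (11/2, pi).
H = 0

With E = 1, F = 0, G = u^2 + 1, L = 0, M = -1/sqrt(u^2 + 1), N = 0, assemble
  H = (EN − 2FM + GL) / (2(EG − F²)) = 0.
At (u, v) = (11/2, pi): H = 0.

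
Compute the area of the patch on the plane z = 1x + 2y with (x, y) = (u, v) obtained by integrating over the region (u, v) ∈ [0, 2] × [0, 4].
Area = 8*sqrt(6)

Area = ∫∫ √(EG − F²) du dv with √(EG − F²) = sqrt(6). Integrating over [0, 2] × [0, 4] gives 8*sqrt(6).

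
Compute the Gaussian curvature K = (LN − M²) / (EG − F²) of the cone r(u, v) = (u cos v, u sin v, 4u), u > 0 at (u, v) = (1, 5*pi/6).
K = 0

Coefficients of the first fundamental form: E = 17, F = 0, G = u^2.
Coefficients of the second fundamental form: L = 0, M = 0, N = 4*sqrt(17)*u^2/(17*Abs(u)).
Assemble K = (LN − M²)/(EG − F²) = 0. At (u, v) = (1, 5*pi/6): K = 0.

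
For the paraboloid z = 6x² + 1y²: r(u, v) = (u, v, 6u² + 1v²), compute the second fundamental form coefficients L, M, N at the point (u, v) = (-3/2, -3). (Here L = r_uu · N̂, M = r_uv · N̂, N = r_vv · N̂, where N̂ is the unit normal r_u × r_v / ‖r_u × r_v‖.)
L = 12/19;  M = 0;  N = 2/19

Compute the unit normal N̂(u, v) = (-12*u/sqrt(144*u^2 + 4*v^2 + 1), -2*v/sqrt(144*u^2 + 4*v^2 + 1), 1/sqrt(144*u^2 + 4*v^2 + 1)), and the second partials r_uu, r_uv, r_vv. Take dot products:
  L(u, v) = r_uu · N̂ = 12/sqrt(144*u^2 + 4*v^2 + 1),
  M(u, v) = r_uv · N̂ = 0,
  N(u, v) = r_vv · N̂ = 2/sqrt(144*u^2 + 4*v^2 + 1).
Evaluating at (u, v) = (-3/2, -3):
  L = 12/19, M = 0, N = 2/19.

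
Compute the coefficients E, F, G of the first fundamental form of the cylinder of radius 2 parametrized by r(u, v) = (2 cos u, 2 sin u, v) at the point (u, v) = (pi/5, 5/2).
E = 4;  F = 0;  G = 1

Partials: r_u = (-2*sin(u), 2*cos(u), 0), r_v = (0, 0, 1). As functions of (u, v):
  E = r_u · r_u = 4,
  F = r_u · r_v = 0,
  G = r_v · r_v = 1.
Evaluating at (u, v) = (pi/5, 5/2): E = 4, F = 0, G = 1.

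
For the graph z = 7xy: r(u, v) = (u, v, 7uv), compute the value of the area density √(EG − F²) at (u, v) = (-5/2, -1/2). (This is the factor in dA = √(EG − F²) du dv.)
√(EG − F²)|_{(-5/2, -1/2)} = 3*sqrt(142)/2

E = 49*v^2 + 1, F = 49*u*v, G = 49*u^2 + 1, so EG − F² = 49*u^2 + 49*v^2 + 1. Taking the positive square root: √(EG − F²) = sqrt(49*u^2 + 49*v^2 + 1). At (u, v) = (-5/2, -1/2): 3*sqrt(142)/2.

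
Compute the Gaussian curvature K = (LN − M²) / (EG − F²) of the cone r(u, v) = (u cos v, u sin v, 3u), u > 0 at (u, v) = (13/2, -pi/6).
K = 0

Coefficients of the first fundamental form: E = 10, F = 0, G = u^2.
Coefficients of the second fundamental form: L = 0, M = 0, N = 3*sqrt(10)*u^2/(10*Abs(u)).
Assemble K = (LN − M²)/(EG − F²) = 0. At (u, v) = (13/2, -pi/6): K = 0.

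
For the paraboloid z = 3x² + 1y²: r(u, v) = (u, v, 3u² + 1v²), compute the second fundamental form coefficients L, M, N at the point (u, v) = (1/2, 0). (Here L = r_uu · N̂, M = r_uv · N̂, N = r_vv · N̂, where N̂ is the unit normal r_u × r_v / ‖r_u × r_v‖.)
L = 3*sqrt(10)/5;  M = 0;  N = sqrt(10)/5

Compute the unit normal N̂(u, v) = (-6*u/sqrt(36*u^2 + 4*v^2 + 1), -2*v/sqrt(36*u^2 + 4*v^2 + 1), 1/sqrt(36*u^2 + 4*v^2 + 1)), and the second partials r_uu, r_uv, r_vv. Take dot products:
  L(u, v) = r_uu · N̂ = 6/sqrt(36*u^2 + 4*v^2 + 1),
  M(u, v) = r_uv · N̂ = 0,
  N(u, v) = r_vv · N̂ = 2/sqrt(36*u^2 + 4*v^2 + 1).
Evaluating at (u, v) = (1/2, 0):
  L = 3*sqrt(10)/5, M = 0, N = sqrt(10)/5.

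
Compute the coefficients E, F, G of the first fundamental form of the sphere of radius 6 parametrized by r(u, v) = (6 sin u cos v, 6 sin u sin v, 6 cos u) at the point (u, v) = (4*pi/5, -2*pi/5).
E = 36;  F = 0;  G = 45/2 - 9*sqrt(5)/2

Partials: r_u = (6*cos(u)*cos(v), 6*sin(v)*cos(u), -6*sin(u)), r_v = (-6*sin(u)*sin(v), 6*sin(u)*cos(v), 0). As functions of (u, v):
  E = r_u · r_u = 36,
  F = r_u · r_v = 0,
  G = r_v · r_v = 36*sin(u)^2.
Evaluating at (u, v) = (4*pi/5, -2*pi/5): E = 36, F = 0, G = 45/2 - 9*sqrt(5)/2.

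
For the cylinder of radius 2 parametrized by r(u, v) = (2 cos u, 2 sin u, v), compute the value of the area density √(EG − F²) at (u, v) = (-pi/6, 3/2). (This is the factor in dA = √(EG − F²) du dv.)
√(EG − F²)|_{(-pi/6, 3/2)} = 2

E = 4, F = 0, G = 1, so EG − F² = 4. Taking the positive square root: √(EG − F²) = 2. At (u, v) = (-pi/6, 3/2): 2.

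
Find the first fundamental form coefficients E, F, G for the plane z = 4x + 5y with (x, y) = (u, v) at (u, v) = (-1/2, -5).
E = 17;  F = 20;  G = 26

Partials: r_u = (1, 0, 4), r_v = (0, 1, 5). As functions of (u, v):
  E = r_u · r_u = 17,
  F = r_u · r_v = 20,
  G = r_v · r_v = 26.
Evaluating at (u, v) = (-1/2, -5): E = 17, F = 20, G = 26.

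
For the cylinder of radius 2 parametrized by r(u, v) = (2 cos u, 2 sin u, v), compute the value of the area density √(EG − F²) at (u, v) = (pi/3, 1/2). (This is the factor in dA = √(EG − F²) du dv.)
√(EG − F²)|_{(pi/3, 1/2)} = 2

E = 4, F = 0, G = 1, so EG − F² = 4. Taking the positive square root: √(EG − F²) = 2. At (u, v) = (pi/3, 1/2): 2.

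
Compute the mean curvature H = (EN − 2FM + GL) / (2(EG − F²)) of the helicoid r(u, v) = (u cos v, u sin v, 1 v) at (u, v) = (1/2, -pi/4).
H = 0

With E = 1, F = 0, G = u^2 + 1, L = 0, M = -1/sqrt(u^2 + 1), N = 0, assemble
  H = (EN − 2FM + GL) / (2(EG − F²)) = 0.
At (u, v) = (1/2, -pi/4): H = 0.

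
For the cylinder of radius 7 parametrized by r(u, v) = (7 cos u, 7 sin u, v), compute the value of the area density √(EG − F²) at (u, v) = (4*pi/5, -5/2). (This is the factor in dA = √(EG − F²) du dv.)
√(EG − F²)|_{(4*pi/5, -5/2)} = 7

E = 49, F = 0, G = 1, so EG − F² = 49. Taking the positive square root: √(EG − F²) = 7. At (u, v) = (4*pi/5, -5/2): 7.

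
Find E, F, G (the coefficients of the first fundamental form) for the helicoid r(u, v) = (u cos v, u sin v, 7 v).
E = 1;  F = 0;  G = u^2 + 49

Compute partials: r_u = (cos(v), sin(v), 0), r_v = (-u*sin(v), u*cos(v), 7). Then
  E = r_u · r_u = 1,
  F = r_u · r_v = 0,
  G = r_v · r_v = u^2 + 49.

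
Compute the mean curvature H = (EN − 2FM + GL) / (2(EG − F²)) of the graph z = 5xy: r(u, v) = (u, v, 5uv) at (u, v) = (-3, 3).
H = 1125*sqrt(451)/203401

With E = 25*v^2 + 1, F = 25*u*v, G = 25*u^2 + 1, L = 0, M = 5/sqrt(25*u^2 + 25*v^2 + 1), N = 0, assemble
  H = (EN − 2FM + GL) / (2(EG − F²)) = -125*u*v/(25*u^2 + 25*v^2 + 1)^(3/2).
At (u, v) = (-3, 3): H = 1125*sqrt(451)/203401.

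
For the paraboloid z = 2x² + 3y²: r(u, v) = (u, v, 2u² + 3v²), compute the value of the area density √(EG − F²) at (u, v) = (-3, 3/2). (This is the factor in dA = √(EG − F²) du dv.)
√(EG − F²)|_{(-3, 3/2)} = sqrt(226)

E = 16*u^2 + 1, F = 24*u*v, G = 36*v^2 + 1, so EG − F² = 16*u^2 + 36*v^2 + 1. Taking the positive square root: √(EG − F²) = sqrt(16*u^2 + 36*v^2 + 1). At (u, v) = (-3, 3/2): sqrt(226).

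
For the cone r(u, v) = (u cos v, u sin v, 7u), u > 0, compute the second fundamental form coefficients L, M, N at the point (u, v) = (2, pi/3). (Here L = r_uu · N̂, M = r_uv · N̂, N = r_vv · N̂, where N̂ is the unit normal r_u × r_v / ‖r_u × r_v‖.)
L = 0;  M = 0;  N = 7*sqrt(2)/5

Compute the unit normal N̂(u, v) = (-7*sqrt(2)*u*cos(v)/(10*Abs(u)), -7*sqrt(2)*u*sin(v)/(10*Abs(u)), sqrt(2)*u/(10*Abs(u))), and the second partials r_uu, r_uv, r_vv. Take dot products:
  L(u, v) = r_uu · N̂ = 0,
  M(u, v) = r_uv · N̂ = 0,
  N(u, v) = r_vv · N̂ = 7*sqrt(2)*u^2/(10*Abs(u)).
Evaluating at (u, v) = (2, pi/3):
  L = 0, M = 0, N = 7*sqrt(2)/5.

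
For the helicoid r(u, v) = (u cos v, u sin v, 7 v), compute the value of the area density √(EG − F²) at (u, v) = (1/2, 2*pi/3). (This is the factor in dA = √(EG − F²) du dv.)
√(EG − F²)|_{(1/2, 2*pi/3)} = sqrt(197)/2

E = 1, F = 0, G = u^2 + 49, so EG − F² = u^2 + 49. Taking the positive square root: √(EG − F²) = sqrt(u^2 + 49). At (u, v) = (1/2, 2*pi/3): sqrt(197)/2.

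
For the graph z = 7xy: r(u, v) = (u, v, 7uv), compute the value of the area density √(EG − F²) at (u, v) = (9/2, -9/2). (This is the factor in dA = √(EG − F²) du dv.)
√(EG − F²)|_{(9/2, -9/2)} = 19*sqrt(22)/2

E = 49*v^2 + 1, F = 49*u*v, G = 49*u^2 + 1, so EG − F² = 49*u^2 + 49*v^2 + 1. Taking the positive square root: √(EG − F²) = sqrt(49*u^2 + 49*v^2 + 1). At (u, v) = (9/2, -9/2): 19*sqrt(22)/2.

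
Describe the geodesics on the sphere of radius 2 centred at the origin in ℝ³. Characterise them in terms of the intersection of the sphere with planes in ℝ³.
Geodesics on the sphere of radius 2 are great circles — circles of radius 2 obtained as the intersection of the sphere with planes through the origin (the centre of the sphere).

A curve α(t) of nonzero constant speed on the sphere of radius 2 is a geodesic iff its acceleration α̈ is everywhere normal to the surface, i.e. parallel to the radial vector α(t). Then d/dt(α × α̇) = α̇ × α̇ + α × α̈ = 0, so α × α̇ is a constant vector n ≠ 0 and α(t) · n = 0 for all t: α lies in the plane through the origin with normal n. The intersection of that plane with the sphere is a circle of radius 2 (a great circle). Conversely, a great circle traversed at constant speed has centripetal acceleration pointing at the origin, hence normal to the sphere, so every great circle is a geodesic.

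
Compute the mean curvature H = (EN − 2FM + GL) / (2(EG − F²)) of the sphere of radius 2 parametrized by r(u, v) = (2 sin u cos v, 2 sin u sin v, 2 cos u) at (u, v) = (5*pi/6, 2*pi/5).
H = -1/2

With E = 4, F = 0, G = 4*sin(u)^2, L = -2*sin(u)/Abs(sin(u)), M = 0, N = -2*sin(u)^3/Abs(sin(u)), assemble
  H = (EN − 2FM + GL) / (2(EG − F²)) = -sin(u)/(2*Abs(sin(u))).
At (u, v) = (5*pi/6, 2*pi/5): H = -1/2.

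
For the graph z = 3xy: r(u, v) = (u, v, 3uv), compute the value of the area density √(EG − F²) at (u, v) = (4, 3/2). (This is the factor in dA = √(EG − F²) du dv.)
√(EG − F²)|_{(4, 3/2)} = sqrt(661)/2

E = 9*v^2 + 1, F = 9*u*v, G = 9*u^2 + 1, so EG − F² = 9*u^2 + 9*v^2 + 1. Taking the positive square root: √(EG − F²) = sqrt(9*u^2 + 9*v^2 + 1). At (u, v) = (4, 3/2): sqrt(661)/2.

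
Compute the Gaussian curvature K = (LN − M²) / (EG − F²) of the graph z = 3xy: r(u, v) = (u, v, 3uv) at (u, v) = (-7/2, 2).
K = -144/346921

Coefficients of the first fundamental form: E = 9*v^2 + 1, F = 9*u*v, G = 9*u^2 + 1.
Coefficients of the second fundamental form: L = 0, M = 3/sqrt(9*u^2 + 9*v^2 + 1), N = 0.
Assemble K = (LN − M²)/(EG − F²) = -9/(81*u^4 + 162*u^2*v^2 + 18*u^2 + 81*v^4 + 18*v^2 + 1). At (u, v) = (-7/2, 2): K = -144/346921.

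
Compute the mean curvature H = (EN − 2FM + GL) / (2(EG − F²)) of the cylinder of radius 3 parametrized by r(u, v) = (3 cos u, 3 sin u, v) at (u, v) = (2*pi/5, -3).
H = -1/6

With E = 9, F = 0, G = 1, L = -3, M = 0, N = 0, assemble
  H = (EN − 2FM + GL) / (2(EG − F²)) = -1/6.
At (u, v) = (2*pi/5, -3): H = -1/6.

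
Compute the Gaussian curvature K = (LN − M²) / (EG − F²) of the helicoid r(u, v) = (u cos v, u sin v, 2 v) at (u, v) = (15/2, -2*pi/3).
K = -64/58081

Coefficients of the first fundamental form: E = 1, F = 0, G = u^2 + 4.
Coefficients of the second fundamental form: L = 0, M = -2/sqrt(u^2 + 4), N = 0.
Assemble K = (LN − M²)/(EG − F²) = -4/(u^2 + 4)^2. At (u, v) = (15/2, -2*pi/3): K = -64/58081.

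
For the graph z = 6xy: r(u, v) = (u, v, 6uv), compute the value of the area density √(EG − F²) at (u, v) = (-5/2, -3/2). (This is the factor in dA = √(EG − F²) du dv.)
√(EG − F²)|_{(-5/2, -3/2)} = sqrt(307)

E = 36*v^2 + 1, F = 36*u*v, G = 36*u^2 + 1, so EG − F² = 36*u^2 + 36*v^2 + 1. Taking the positive square root: √(EG − F²) = sqrt(36*u^2 + 36*v^2 + 1). At (u, v) = (-5/2, -3/2): sqrt(307).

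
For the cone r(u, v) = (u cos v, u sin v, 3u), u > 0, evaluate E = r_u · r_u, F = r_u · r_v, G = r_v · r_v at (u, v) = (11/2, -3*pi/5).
E = 10;  F = 0;  G = 121/4

Partials: r_u = (cos(v), sin(v), 3), r_v = (-u*sin(v), u*cos(v), 0). As functions of (u, v):
  E = r_u · r_u = 10,
  F = r_u · r_v = 0,
  G = r_v · r_v = u^2.
Evaluating at (u, v) = (11/2, -3*pi/5): E = 10, F = 0, G = 121/4.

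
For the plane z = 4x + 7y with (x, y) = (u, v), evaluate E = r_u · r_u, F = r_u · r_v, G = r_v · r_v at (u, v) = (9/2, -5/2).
E = 17;  F = 28;  G = 50

Partials: r_u = (1, 0, 4), r_v = (0, 1, 7). As functions of (u, v):
  E = r_u · r_u = 17,
  F = r_u · r_v = 28,
  G = r_v · r_v = 50.
Evaluating at (u, v) = (9/2, -5/2): E = 17, F = 28, G = 50.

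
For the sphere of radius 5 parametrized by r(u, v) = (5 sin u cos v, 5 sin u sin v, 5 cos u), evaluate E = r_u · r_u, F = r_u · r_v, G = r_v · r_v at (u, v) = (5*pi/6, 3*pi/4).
E = 25;  F = 0;  G = 25/4

Partials: r_u = (5*cos(u)*cos(v), 5*sin(v)*cos(u), -5*sin(u)), r_v = (-5*sin(u)*sin(v), 5*sin(u)*cos(v), 0). As functions of (u, v):
  E = r_u · r_u = 25,
  F = r_u · r_v = 0,
  G = r_v · r_v = 25*sin(u)^2.
Evaluating at (u, v) = (5*pi/6, 3*pi/4): E = 25, F = 0, G = 25/4.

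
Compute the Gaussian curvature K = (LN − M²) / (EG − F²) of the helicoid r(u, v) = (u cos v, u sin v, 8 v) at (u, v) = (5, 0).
K = -64/7921

Coefficients of the first fundamental form: E = 1, F = 0, G = u^2 + 64.
Coefficients of the second fundamental form: L = 0, M = -8/sqrt(u^2 + 64), N = 0.
Assemble K = (LN − M²)/(EG − F²) = -64/(u^2 + 64)^2. At (u, v) = (5, 0): K = -64/7921.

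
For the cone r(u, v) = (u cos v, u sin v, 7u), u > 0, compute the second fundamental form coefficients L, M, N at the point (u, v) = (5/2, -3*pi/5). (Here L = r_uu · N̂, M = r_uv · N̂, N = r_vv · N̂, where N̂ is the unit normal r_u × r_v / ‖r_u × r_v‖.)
L = 0;  M = 0;  N = 7*sqrt(2)/4

Compute the unit normal N̂(u, v) = (-7*sqrt(2)*u*cos(v)/(10*Abs(u)), -7*sqrt(2)*u*sin(v)/(10*Abs(u)), sqrt(2)*u/(10*Abs(u))), and the second partials r_uu, r_uv, r_vv. Take dot products:
  L(u, v) = r_uu · N̂ = 0,
  M(u, v) = r_uv · N̂ = 0,
  N(u, v) = r_vv · N̂ = 7*sqrt(2)*u^2/(10*Abs(u)).
Evaluating at (u, v) = (5/2, -3*pi/5):
  L = 0, M = 0, N = 7*sqrt(2)/4.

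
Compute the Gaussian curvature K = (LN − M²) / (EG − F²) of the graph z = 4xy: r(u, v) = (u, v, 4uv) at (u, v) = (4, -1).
K = -16/74529

Coefficients of the first fundamental form: E = 16*v^2 + 1, F = 16*u*v, G = 16*u^2 + 1.
Coefficients of the second fundamental form: L = 0, M = 4/sqrt(16*u^2 + 16*v^2 + 1), N = 0.
Assemble K = (LN − M²)/(EG − F²) = -16/(256*u^4 + 512*u^2*v^2 + 32*u^2 + 256*v^4 + 32*v^2 + 1). At (u, v) = (4, -1): K = -16/74529.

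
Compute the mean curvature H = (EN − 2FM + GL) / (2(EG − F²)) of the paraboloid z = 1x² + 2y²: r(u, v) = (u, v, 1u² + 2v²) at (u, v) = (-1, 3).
H = 155*sqrt(149)/22201

With E = 4*u^2 + 1, F = 8*u*v, G = 16*v^2 + 1, L = 2/sqrt(4*u^2 + 16*v^2 + 1), M = 0, N = 4/sqrt(4*u^2 + 16*v^2 + 1), assemble
  H = (EN − 2FM + GL) / (2(EG − F²)) = (8*u^2 + 16*v^2 + 3)/(4*u^2 + 16*v^2 + 1)^(3/2).
At (u, v) = (-1, 3): H = 155*sqrt(149)/22201.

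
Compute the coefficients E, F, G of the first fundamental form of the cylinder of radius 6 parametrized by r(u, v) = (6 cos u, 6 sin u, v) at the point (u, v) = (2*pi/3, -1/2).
E = 36;  F = 0;  G = 1

Partials: r_u = (-6*sin(u), 6*cos(u), 0), r_v = (0, 0, 1). As functions of (u, v):
  E = r_u · r_u = 36,
  F = r_u · r_v = 0,
  G = r_v · r_v = 1.
Evaluating at (u, v) = (2*pi/3, -1/2): E = 36, F = 0, G = 1.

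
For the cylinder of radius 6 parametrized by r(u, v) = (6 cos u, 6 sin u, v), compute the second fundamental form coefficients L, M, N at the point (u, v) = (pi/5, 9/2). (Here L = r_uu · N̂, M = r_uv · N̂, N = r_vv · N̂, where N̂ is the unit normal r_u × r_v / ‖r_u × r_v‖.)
L = -6;  M = 0;  N = 0

Compute the unit normal N̂(u, v) = (cos(u), sin(u), 0), and the second partials r_uu, r_uv, r_vv. Take dot products:
  L(u, v) = r_uu · N̂ = -6,
  M(u, v) = r_uv · N̂ = 0,
  N(u, v) = r_vv · N̂ = 0.
Evaluating at (u, v) = (pi/5, 9/2):
  L = -6, M = 0, N = 0.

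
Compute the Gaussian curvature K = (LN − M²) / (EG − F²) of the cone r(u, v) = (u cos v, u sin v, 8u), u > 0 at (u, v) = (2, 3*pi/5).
K = 0

Coefficients of the first fundamental form: E = 65, F = 0, G = u^2.
Coefficients of the second fundamental form: L = 0, M = 0, N = 8*sqrt(65)*u^2/(65*Abs(u)).
Assemble K = (LN − M²)/(EG − F²) = 0. At (u, v) = (2, 3*pi/5): K = 0.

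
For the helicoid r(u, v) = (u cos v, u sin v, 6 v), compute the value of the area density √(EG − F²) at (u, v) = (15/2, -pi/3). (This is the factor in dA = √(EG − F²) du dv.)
√(EG − F²)|_{(15/2, -pi/3)} = 3*sqrt(41)/2

E = 1, F = 0, G = u^2 + 36, so EG − F² = u^2 + 36. Taking the positive square root: √(EG − F²) = sqrt(u^2 + 36). At (u, v) = (15/2, -pi/3): 3*sqrt(41)/2.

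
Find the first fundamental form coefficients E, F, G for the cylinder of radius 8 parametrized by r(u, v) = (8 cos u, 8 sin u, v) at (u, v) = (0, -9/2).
E = 64;  F = 0;  G = 1

Partials: r_u = (-8*sin(u), 8*cos(u), 0), r_v = (0, 0, 1). As functions of (u, v):
  E = r_u · r_u = 64,
  F = r_u · r_v = 0,
  G = r_v · r_v = 1.
Evaluating at (u, v) = (0, -9/2): E = 64, F = 0, G = 1.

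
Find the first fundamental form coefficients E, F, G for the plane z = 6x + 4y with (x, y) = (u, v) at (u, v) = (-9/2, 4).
E = 37;  F = 24;  G = 17

Partials: r_u = (1, 0, 6), r_v = (0, 1, 4). As functions of (u, v):
  E = r_u · r_u = 37,
  F = r_u · r_v = 24,
  G = r_v · r_v = 17.
Evaluating at (u, v) = (-9/2, 4): E = 37, F = 24, G = 17.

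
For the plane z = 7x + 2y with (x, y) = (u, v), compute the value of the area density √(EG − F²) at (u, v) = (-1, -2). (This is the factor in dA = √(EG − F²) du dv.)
√(EG − F²)|_{(-1, -2)} = 3*sqrt(6)

E = 50, F = 14, G = 5, so EG − F² = 54. Taking the positive square root: √(EG − F²) = 3*sqrt(6). At (u, v) = (-1, -2): 3*sqrt(6).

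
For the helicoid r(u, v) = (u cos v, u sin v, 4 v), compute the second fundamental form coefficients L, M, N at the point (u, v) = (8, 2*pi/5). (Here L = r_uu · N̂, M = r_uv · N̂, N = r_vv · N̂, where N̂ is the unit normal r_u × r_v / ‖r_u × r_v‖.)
L = 0;  M = -sqrt(5)/5;  N = 0

Compute the unit normal N̂(u, v) = (4*sin(v)/sqrt(u^2 + 16), -4*cos(v)/sqrt(u^2 + 16), u/sqrt(u^2 + 16)), and the second partials r_uu, r_uv, r_vv. Take dot products:
  L(u, v) = r_uu · N̂ = 0,
  M(u, v) = r_uv · N̂ = -4/sqrt(u^2 + 16),
  N(u, v) = r_vv · N̂ = 0.
Evaluating at (u, v) = (8, 2*pi/5):
  L = 0, M = -sqrt(5)/5, N = 0.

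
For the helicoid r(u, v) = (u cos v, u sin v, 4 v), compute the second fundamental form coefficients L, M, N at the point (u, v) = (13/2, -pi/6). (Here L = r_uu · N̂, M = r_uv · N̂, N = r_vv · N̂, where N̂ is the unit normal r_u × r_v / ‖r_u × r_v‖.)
L = 0;  M = -8*sqrt(233)/233;  N = 0

Compute the unit normal N̂(u, v) = (4*sin(v)/sqrt(u^2 + 16), -4*cos(v)/sqrt(u^2 + 16), u/sqrt(u^2 + 16)), and the second partials r_uu, r_uv, r_vv. Take dot products:
  L(u, v) = r_uu · N̂ = 0,
  M(u, v) = r_uv · N̂ = -4/sqrt(u^2 + 16),
  N(u, v) = r_vv · N̂ = 0.
Evaluating at (u, v) = (13/2, -pi/6):
  L = 0, M = -8*sqrt(233)/233, N = 0.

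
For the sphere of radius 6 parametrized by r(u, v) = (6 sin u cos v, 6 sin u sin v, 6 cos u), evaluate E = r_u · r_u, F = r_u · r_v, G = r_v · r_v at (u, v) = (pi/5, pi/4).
E = 36;  F = 0;  G = 45/2 - 9*sqrt(5)/2

Partials: r_u = (6*cos(u)*cos(v), 6*sin(v)*cos(u), -6*sin(u)), r_v = (-6*sin(u)*sin(v), 6*sin(u)*cos(v), 0). As functions of (u, v):
  E = r_u · r_u = 36,
  F = r_u · r_v = 0,
  G = r_v · r_v = 36*sin(u)^2.
Evaluating at (u, v) = (pi/5, pi/4): E = 36, F = 0, G = 45/2 - 9*sqrt(5)/2.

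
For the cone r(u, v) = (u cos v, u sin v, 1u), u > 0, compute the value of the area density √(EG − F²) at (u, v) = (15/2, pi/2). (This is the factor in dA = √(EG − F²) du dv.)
√(EG − F²)|_{(15/2, pi/2)} = 15*sqrt(2)/2

E = 2, F = 0, G = u^2, so EG − F² = 2*u^2. Taking the positive square root: √(EG − F²) = sqrt(2)*Abs(u). At (u, v) = (15/2, pi/2): 15*sqrt(2)/2.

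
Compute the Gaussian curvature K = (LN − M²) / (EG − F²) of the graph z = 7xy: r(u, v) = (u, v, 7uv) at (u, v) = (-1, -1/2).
K = -784/62001

Coefficients of the first fundamental form: E = 49*v^2 + 1, F = 49*u*v, G = 49*u^2 + 1.
Coefficients of the second fundamental form: L = 0, M = 7/sqrt(49*u^2 + 49*v^2 + 1), N = 0.
Assemble K = (LN − M²)/(EG − F²) = -49/(2401*u^4 + 4802*u^2*v^2 + 98*u^2 + 2401*v^4 + 98*v^2 + 1). At (u, v) = (-1, -1/2): K = -784/62001.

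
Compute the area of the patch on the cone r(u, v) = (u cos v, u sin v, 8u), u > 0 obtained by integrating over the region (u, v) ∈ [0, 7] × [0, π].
Area = 49*sqrt(65)*pi/2

Area = ∫∫ √(EG − F²) du dv with √(EG − F²) = sqrt(65)*Abs(u). Integrating over [0, 7] × [0, π] gives 49*sqrt(65)*pi/2.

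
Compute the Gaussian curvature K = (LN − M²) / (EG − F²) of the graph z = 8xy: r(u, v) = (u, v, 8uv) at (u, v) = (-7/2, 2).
K = -64/1083681

Coefficients of the first fundamental form: E = 64*v^2 + 1, F = 64*u*v, G = 64*u^2 + 1.
Coefficients of the second fundamental form: L = 0, M = 8/sqrt(64*u^2 + 64*v^2 + 1), N = 0.
Assemble K = (LN − M²)/(EG − F²) = -64/(4096*u^4 + 8192*u^2*v^2 + 128*u^2 + 4096*v^4 + 128*v^2 + 1). At (u, v) = (-7/2, 2): K = -64/1083681.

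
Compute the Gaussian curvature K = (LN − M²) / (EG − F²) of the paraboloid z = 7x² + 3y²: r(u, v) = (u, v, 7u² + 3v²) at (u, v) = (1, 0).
K = 84/38809

Coefficients of the first fundamental form: E = 196*u^2 + 1, F = 84*u*v, G = 36*v^2 + 1.
Coefficients of the second fundamental form: L = 14/sqrt(196*u^2 + 36*v^2 + 1), M = 0, N = 6/sqrt(196*u^2 + 36*v^2 + 1).
Assemble K = (LN − M²)/(EG − F²) = 84/(38416*u^4 + 14112*u^2*v^2 + 392*u^2 + 1296*v^4 + 72*v^2 + 1). At (u, v) = (1, 0): K = 84/38809.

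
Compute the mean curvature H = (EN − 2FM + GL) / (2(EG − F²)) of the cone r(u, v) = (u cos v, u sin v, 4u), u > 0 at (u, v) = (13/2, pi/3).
H = 4*sqrt(17)/221

With E = 17, F = 0, G = u^2, L = 0, M = 0, N = 4*sqrt(17)*u^2/(17*Abs(u)), assemble
  H = (EN − 2FM + GL) / (2(EG − F²)) = 2*sqrt(17)/(17*Abs(u)).
At (u, v) = (13/2, pi/3): H = 4*sqrt(17)/221.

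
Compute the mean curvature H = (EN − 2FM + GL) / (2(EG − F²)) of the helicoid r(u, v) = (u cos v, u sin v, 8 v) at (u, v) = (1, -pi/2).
H = 0

With E = 1, F = 0, G = u^2 + 64, L = 0, M = -8/sqrt(u^2 + 64), N = 0, assemble
  H = (EN − 2FM + GL) / (2(EG − F²)) = 0.
At (u, v) = (1, -pi/2): H = 0.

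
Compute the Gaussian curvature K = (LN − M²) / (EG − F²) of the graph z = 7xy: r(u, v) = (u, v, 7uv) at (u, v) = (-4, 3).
K = -49/1503076

Coefficients of the first fundamental form: E = 49*v^2 + 1, F = 49*u*v, G = 49*u^2 + 1.
Coefficients of the second fundamental form: L = 0, M = 7/sqrt(49*u^2 + 49*v^2 + 1), N = 0.
Assemble K = (LN − M²)/(EG − F²) = -49/(2401*u^4 + 4802*u^2*v^2 + 98*u^2 + 2401*v^4 + 98*v^2 + 1). At (u, v) = (-4, 3): K = -49/1503076.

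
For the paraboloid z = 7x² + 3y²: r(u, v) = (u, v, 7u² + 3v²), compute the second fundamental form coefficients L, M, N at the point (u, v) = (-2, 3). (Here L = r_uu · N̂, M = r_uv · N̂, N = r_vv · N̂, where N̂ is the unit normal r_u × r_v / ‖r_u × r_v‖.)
L = 14*sqrt(1109)/1109;  M = 0;  N = 6*sqrt(1109)/1109

Compute the unit normal N̂(u, v) = (-14*u/sqrt(196*u^2 + 36*v^2 + 1), -6*v/sqrt(196*u^2 + 36*v^2 + 1), 1/sqrt(196*u^2 + 36*v^2 + 1)), and the second partials r_uu, r_uv, r_vv. Take dot products:
  L(u, v) = r_uu · N̂ = 14/sqrt(196*u^2 + 36*v^2 + 1),
  M(u, v) = r_uv · N̂ = 0,
  N(u, v) = r_vv · N̂ = 6/sqrt(196*u^2 + 36*v^2 + 1).
Evaluating at (u, v) = (-2, 3):
  L = 14*sqrt(1109)/1109, M = 0, N = 6*sqrt(1109)/1109.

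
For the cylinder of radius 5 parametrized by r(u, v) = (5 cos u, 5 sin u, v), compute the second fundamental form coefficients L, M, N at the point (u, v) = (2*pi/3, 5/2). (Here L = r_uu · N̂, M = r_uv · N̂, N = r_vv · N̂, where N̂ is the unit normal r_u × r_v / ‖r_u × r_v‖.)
L = -5;  M = 0;  N = 0

Compute the unit normal N̂(u, v) = (cos(u), sin(u), 0), and the second partials r_uu, r_uv, r_vv. Take dot products:
  L(u, v) = r_uu · N̂ = -5,
  M(u, v) = r_uv · N̂ = 0,
  N(u, v) = r_vv · N̂ = 0.
Evaluating at (u, v) = (2*pi/3, 5/2):
  L = -5, M = 0, N = 0.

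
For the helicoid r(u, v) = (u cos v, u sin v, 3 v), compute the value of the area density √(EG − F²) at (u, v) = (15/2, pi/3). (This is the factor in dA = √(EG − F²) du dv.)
√(EG − F²)|_{(15/2, pi/3)} = 3*sqrt(29)/2

E = 1, F = 0, G = u^2 + 9, so EG − F² = u^2 + 9. Taking the positive square root: √(EG − F²) = sqrt(u^2 + 9). At (u, v) = (15/2, pi/3): 3*sqrt(29)/2.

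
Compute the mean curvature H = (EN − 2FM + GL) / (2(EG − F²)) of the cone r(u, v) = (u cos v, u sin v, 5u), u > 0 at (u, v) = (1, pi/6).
H = 5*sqrt(26)/52

With E = 26, F = 0, G = u^2, L = 0, M = 0, N = 5*sqrt(26)*u^2/(26*Abs(u)), assemble
  H = (EN − 2FM + GL) / (2(EG − F²)) = 5*sqrt(26)/(52*Abs(u)).
At (u, v) = (1, pi/6): H = 5*sqrt(26)/52.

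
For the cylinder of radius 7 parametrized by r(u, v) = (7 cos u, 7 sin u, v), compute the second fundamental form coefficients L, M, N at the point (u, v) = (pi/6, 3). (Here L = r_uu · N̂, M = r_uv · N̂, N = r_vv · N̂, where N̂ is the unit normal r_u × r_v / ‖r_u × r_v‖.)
L = -7;  M = 0;  N = 0

Compute the unit normal N̂(u, v) = (cos(u), sin(u), 0), and the second partials r_uu, r_uv, r_vv. Take dot products:
  L(u, v) = r_uu · N̂ = -7,
  M(u, v) = r_uv · N̂ = 0,
  N(u, v) = r_vv · N̂ = 0.
Evaluating at (u, v) = (pi/6, 3):
  L = -7, M = 0, N = 0.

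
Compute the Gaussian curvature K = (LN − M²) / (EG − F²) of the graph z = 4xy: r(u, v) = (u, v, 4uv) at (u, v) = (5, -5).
K = -16/641601

Coefficients of the first fundamental form: E = 16*v^2 + 1, F = 16*u*v, G = 16*u^2 + 1.
Coefficients of the second fundamental form: L = 0, M = 4/sqrt(16*u^2 + 16*v^2 + 1), N = 0.
Assemble K = (LN − M²)/(EG − F²) = -16/(256*u^4 + 512*u^2*v^2 + 32*u^2 + 256*v^4 + 32*v^2 + 1). At (u, v) = (5, -5): K = -16/641601.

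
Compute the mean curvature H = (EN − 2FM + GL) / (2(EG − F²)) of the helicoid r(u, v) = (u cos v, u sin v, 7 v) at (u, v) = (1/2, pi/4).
H = 0

With E = 1, F = 0, G = u^2 + 49, L = 0, M = -7/sqrt(u^2 + 49), N = 0, assemble
  H = (EN − 2FM + GL) / (2(EG − F²)) = 0.
At (u, v) = (1/2, pi/4): H = 0.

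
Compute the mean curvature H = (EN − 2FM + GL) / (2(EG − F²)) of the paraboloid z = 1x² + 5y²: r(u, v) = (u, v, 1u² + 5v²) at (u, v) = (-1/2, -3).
H = 911*sqrt(902)/813604

With E = 4*u^2 + 1, F = 20*u*v, G = 100*v^2 + 1, L = 2/sqrt(4*u^2 + 100*v^2 + 1), M = 0, N = 10/sqrt(4*u^2 + 100*v^2 + 1), assemble
  H = (EN − 2FM + GL) / (2(EG − F²)) = 2*(10*u^2 + 50*v^2 + 3)/(4*u^2 + 100*v^2 + 1)^(3/2).
At (u, v) = (-1/2, -3): H = 911*sqrt(902)/813604.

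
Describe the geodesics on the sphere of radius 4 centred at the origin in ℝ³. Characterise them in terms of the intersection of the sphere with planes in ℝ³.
Geodesics on the sphere of radius 4 are great circles — circles of radius 4 obtained as the intersection of the sphere with planes through the origin (the centre of the sphere).

A curve α(t) of nonzero constant speed on the sphere of radius 4 is a geodesic iff its acceleration α̈ is everywhere normal to the surface, i.e. parallel to the radial vector α(t). Then d/dt(α × α̇) = α̇ × α̇ + α × α̈ = 0, so α × α̇ is a constant vector n ≠ 0 and α(t) · n = 0 for all t: α lies in the plane through the origin with normal n. The intersection of that plane with the sphere is a circle of radius 4 (a great circle). Conversely, a great circle traversed at constant speed has centripetal acceleration pointing at the origin, hence normal to the sphere, so every great circle is a geodesic.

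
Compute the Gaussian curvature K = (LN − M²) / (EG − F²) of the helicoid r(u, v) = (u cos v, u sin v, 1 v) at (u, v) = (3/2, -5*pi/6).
K = -16/169

Coefficients of the first fundamental form: E = 1, F = 0, G = u^2 + 1.
Coefficients of the second fundamental form: L = 0, M = -1/sqrt(u^2 + 1), N = 0.
Assemble K = (LN − M²)/(EG − F²) = -1/(u^2 + 1)^2. At (u, v) = (3/2, -5*pi/6): K = -16/169.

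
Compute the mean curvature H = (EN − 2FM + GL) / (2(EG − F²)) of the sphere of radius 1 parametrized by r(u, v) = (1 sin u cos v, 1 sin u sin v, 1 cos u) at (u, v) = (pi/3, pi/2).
H = -1

With E = 1, F = 0, G = sin(u)^2, L = -sin(u)/Abs(sin(u)), M = 0, N = -sin(u)^3/Abs(sin(u)), assemble
  H = (EN − 2FM + GL) / (2(EG − F²)) = -sin(u)/Abs(sin(u)).
At (u, v) = (pi/3, pi/2): H = -1.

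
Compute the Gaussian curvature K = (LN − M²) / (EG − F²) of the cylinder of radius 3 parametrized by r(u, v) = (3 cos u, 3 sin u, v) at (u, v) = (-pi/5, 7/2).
K = 0

Coefficients of the first fundamental form: E = 9, F = 0, G = 1.
Coefficients of the second fundamental form: L = -3, M = 0, N = 0.
Assemble K = (LN − M²)/(EG − F²) = 0. At (u, v) = (-pi/5, 7/2): K = 0.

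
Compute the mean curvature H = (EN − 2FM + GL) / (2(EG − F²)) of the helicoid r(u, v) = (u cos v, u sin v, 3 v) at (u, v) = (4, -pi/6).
H = 0

With E = 1, F = 0, G = u^2 + 9, L = 0, M = -3/sqrt(u^2 + 9), N = 0, assemble
  H = (EN − 2FM + GL) / (2(EG − F²)) = 0.
At (u, v) = (4, -pi/6): H = 0.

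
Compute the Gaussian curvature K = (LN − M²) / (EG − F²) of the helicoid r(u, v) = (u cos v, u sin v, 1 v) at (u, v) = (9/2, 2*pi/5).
K = -16/7225

Coefficients of the first fundamental form: E = 1, F = 0, G = u^2 + 1.
Coefficients of the second fundamental form: L = 0, M = -1/sqrt(u^2 + 1), N = 0.
Assemble K = (LN − M²)/(EG − F²) = -1/(u^2 + 1)^2. At (u, v) = (9/2, 2*pi/5): K = -16/7225.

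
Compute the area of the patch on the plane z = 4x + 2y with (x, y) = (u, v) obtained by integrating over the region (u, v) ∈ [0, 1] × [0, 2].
Area = 2*sqrt(21)

Area = ∫∫ √(EG − F²) du dv with √(EG − F²) = sqrt(21). Integrating over [0, 1] × [0, 2] gives 2*sqrt(21).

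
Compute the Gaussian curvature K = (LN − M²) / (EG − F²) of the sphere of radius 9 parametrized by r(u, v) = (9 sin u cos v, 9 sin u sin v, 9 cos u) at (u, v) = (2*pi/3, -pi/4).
K = 1/81

Coefficients of the first fundamental form: E = 81, F = 0, G = 81*sin(u)^2.
Coefficients of the second fundamental form: L = -9*sin(u)/Abs(sin(u)), M = 0, N = -9*sin(u)^3/Abs(sin(u)).
Assemble K = (LN − M²)/(EG − F²) = 1/81. At (u, v) = (2*pi/3, -pi/4): K = 1/81.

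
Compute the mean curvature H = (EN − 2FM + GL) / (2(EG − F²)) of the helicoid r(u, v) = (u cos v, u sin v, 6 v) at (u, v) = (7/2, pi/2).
H = 0

With E = 1, F = 0, G = u^2 + 36, L = 0, M = -6/sqrt(u^2 + 36), N = 0, assemble
  H = (EN − 2FM + GL) / (2(EG − F²)) = 0.
At (u, v) = (7/2, pi/2): H = 0.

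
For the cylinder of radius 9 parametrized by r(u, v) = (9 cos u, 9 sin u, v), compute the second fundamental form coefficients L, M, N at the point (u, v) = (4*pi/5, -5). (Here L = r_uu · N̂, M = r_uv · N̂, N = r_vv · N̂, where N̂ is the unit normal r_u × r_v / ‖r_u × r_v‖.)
L = -9;  M = 0;  N = 0

Compute the unit normal N̂(u, v) = (cos(u), sin(u), 0), and the second partials r_uu, r_uv, r_vv. Take dot products:
  L(u, v) = r_uu · N̂ = -9,
  M(u, v) = r_uv · N̂ = 0,
  N(u, v) = r_vv · N̂ = 0.
Evaluating at (u, v) = (4*pi/5, -5):
  L = -9, M = 0, N = 0.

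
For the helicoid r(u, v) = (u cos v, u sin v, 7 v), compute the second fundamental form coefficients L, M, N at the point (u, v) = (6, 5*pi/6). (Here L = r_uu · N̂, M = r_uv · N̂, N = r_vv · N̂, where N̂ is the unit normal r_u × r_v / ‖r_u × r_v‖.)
L = 0;  M = -7*sqrt(85)/85;  N = 0

Compute the unit normal N̂(u, v) = (7*sin(v)/sqrt(u^2 + 49), -7*cos(v)/sqrt(u^2 + 49), u/sqrt(u^2 + 49)), and the second partials r_uu, r_uv, r_vv. Take dot products:
  L(u, v) = r_uu · N̂ = 0,
  M(u, v) = r_uv · N̂ = -7/sqrt(u^2 + 49),
  N(u, v) = r_vv · N̂ = 0.
Evaluating at (u, v) = (6, 5*pi/6):
  L = 0, M = -7*sqrt(85)/85, N = 0.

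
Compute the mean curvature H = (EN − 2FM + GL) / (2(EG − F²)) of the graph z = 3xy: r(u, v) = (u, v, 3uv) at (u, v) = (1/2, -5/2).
H = 135*sqrt(238)/28322

With E = 9*v^2 + 1, F = 9*u*v, G = 9*u^2 + 1, L = 0, M = 3/sqrt(9*u^2 + 9*v^2 + 1), N = 0, assemble
  H = (EN − 2FM + GL) / (2(EG − F²)) = -27*u*v/(9*u^2 + 9*v^2 + 1)^(3/2).
At (u, v) = (1/2, -5/2): H = 135*sqrt(238)/28322.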